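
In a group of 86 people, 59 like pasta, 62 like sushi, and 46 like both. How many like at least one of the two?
|A∪B| = |A| + |B| - |A∩B| = 59 + 62 - 46 = 75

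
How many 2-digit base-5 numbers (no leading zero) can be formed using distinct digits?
First digit: 4 choices (nonzero). Then descending: 4 × 4 = 16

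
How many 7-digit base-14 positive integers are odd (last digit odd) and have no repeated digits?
Last∈{1,3,5,7,9,11,13}. Last=0: 0. Last nonzero: 7×12×P(12,5) = 7983360. Total = 7983360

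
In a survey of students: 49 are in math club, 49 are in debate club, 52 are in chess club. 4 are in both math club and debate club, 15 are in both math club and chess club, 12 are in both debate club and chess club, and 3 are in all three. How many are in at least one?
|A∪B∪C| = 49+49+52-4-15-12+3 = 122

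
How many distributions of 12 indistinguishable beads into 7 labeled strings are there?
C(12+7-1, 7-1) = C(18, 6) = 18564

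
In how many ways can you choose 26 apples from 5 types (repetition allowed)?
C(26+5-1, 5-1) = C(30, 4) = 27405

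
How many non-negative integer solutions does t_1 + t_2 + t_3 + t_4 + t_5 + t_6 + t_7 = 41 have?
C(41+7-1, 7-1) = C(47, 6) = 10737573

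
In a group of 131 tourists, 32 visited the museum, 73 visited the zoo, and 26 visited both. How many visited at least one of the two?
|A∪B| = |A| + |B| - |A∩B| = 32 + 73 - 26 = 79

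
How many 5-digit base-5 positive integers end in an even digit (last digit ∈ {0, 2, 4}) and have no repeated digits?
Last∈{0,2,4}. Last=0: 24. Last nonzero: 2×3×P(3,3) = 36. Total = 60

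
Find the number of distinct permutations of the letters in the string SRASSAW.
7! / (2! × 1! × 3! × 1!) = 420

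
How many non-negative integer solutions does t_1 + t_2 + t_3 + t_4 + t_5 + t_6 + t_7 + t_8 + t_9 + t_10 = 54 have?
C(54+10-1, 10-1) = C(63, 9) = 23667689815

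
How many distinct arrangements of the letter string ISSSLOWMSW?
10! / (1! × 4! × 2! × 1! × 1! × 1!) = 75600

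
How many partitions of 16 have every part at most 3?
Let r_j(i) = number of partitions of i into parts ≤ j, for i = 0..16. r_1(i) = 1 for all i; r_j(i) = r_{j-1}(i) + r_j(i-j). Rows j = 2..3: ≤2: 1 1 2 2 3 3 4 4 5 5 6 6 7 7 8 8 9; ≤3: 1 1 2 3 4 5 7 8 10 12 14 16 19 21 24 27 30. r_3(16) = 30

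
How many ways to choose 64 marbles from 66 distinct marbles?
C(66,64) = 66!/(64!×2!) = 2145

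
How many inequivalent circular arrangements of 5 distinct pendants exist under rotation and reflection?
(5-1)!/2 = 24/2 = 12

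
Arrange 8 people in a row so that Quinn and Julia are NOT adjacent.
Total - adjacent = 8! - (8-1)!×2 = 40320 - 10080 = 30240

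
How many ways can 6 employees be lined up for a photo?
6! = 720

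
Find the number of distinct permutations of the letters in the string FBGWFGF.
7! / (3! × 1! × 2! × 1!) = 420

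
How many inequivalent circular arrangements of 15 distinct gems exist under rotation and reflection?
(15-1)!/2 = 87178291200/2 = 43589145600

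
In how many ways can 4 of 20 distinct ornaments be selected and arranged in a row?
P(20,4) = 20!/(20-4)! = 116280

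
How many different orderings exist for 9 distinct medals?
9! = 362880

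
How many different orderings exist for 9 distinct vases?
9! = 362880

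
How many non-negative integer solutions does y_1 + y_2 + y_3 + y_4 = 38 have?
C(38+4-1, 4-1) = C(41, 3) = 10660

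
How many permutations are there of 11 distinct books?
11! = 39916800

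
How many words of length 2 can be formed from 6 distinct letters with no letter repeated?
P(6,2) = 6!/(6-2)! = 30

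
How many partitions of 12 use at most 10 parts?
By conjugation, equals partitions of 12 into parts ≤ 10. Let r_j(i) = number of partitions of i into parts ≤ j, for i = 0..12. r_1(i) = 1 for all i; r_j(i) = r_{j-1}(i) + r_j(i-j). Rows j = 2..10: ≤2: 1 1 2 2 3 3 4 4 5 5 6 6 7; ≤3: 1 1 2 3 4 5 7 8 10 12 14 16 19; ≤4: 1 1 2 3 5 6 9 11 15 18 23 27 34; ≤5: 1 1 2 3 5 7 10 13 18 23 30 37 47; ≤6: 1 1 2 3 5 7 11 14 20 26 35 44 58; ≤7: 1 1 2 3 5 7 11 15 21 28 38 49 65; ≤8: 1 1 2 3 5 7 11 15 22 29 40 52 70; ≤9: 1 1 2 3 5 7 11 15 22 30 41 54 73; ≤10: 1 1 2 3 5 7 11 15 22 30 42 55 75. r_10(12) = 75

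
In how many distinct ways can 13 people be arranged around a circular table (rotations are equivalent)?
Circular: fix one position, arrange the rest. (13-1)! = 479001600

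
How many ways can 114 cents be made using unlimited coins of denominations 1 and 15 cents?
Coefficient of x^114 in 1/(1-x^1) · 1/(1-x^15). Use j coins of 15 for j = 0..⌊114/15⌋ = 7, the rest in 1s: 7 + 1 = 8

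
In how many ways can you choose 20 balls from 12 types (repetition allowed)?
C(20+12-1, 12-1) = C(31, 11) = 84672315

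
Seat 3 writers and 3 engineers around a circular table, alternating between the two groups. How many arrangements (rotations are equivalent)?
Fix one of the writers: (3-1)! ways for the remaining writers, × 3! ways for the engineers = 2 × 6 = 12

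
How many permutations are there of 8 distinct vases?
8! = 40320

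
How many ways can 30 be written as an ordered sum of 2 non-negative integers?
C(30+2-1, 2-1) = C(31, 1) = 31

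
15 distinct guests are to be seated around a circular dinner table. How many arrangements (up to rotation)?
Circular: fix one position, arrange the rest. (15-1)! = 87178291200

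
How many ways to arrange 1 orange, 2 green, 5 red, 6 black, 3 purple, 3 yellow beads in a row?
20! / (1! × 2! × 5! × 6! × 3! × 3!) = 391091500800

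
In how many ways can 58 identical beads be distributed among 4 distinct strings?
C(58+4-1, 4-1) = C(61, 3) = 35990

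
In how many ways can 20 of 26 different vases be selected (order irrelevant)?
C(26,20) = 26!/(20!×6!) = 230230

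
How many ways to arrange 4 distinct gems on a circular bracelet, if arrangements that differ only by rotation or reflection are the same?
(4-1)!/2 = 6/2 = 3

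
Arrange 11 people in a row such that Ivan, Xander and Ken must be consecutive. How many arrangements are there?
Treat the 3 as one block: (11-3+1)! × 3! = 362880 × 6 = 2177280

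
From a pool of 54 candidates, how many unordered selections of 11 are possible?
C(54,11) = 54!/(11!×43!) = 95722852680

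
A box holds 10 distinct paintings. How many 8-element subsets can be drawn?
C(10,8) = 10!/(8!×2!) = 45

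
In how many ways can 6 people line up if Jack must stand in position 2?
Fix one position: (6-1)! = 120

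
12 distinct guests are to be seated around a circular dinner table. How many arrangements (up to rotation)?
Circular: fix one position, arrange the rest. (12-1)! = 39916800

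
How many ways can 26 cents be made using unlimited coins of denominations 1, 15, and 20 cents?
Coefficient of x^26 in 1/(1-x^1) · 1/(1-x^15) · 1/(1-x^20). Case on j = number of 20-cent coins (j = 0..1); remainder r = 26 - 20j is made from {1,15} in ⌊r/15⌋+1 ways. r = 26, 6 → 2 + 1 = 3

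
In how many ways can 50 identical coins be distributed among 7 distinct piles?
C(50+7-1, 7-1) = C(56, 6) = 32468436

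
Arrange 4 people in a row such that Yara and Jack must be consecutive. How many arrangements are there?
Treat the 2 as one block: (4-2+1)! × 2! = 6 × 2 = 12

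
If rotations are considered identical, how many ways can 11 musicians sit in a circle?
Circular: fix one position, arrange the rest. (11-1)! = 3628800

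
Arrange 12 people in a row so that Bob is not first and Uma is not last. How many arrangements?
By inclusion-exclusion: 12! - 2×(12-1)! + (12-2)! = 479001600 - 79833600 + 3628800 = 402796800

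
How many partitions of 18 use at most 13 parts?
By conjugation, equals partitions of 18 into parts ≤ 13. Let r_j(i) = number of partitions of i into parts ≤ j, for i = 0..18. r_1(i) = 1 for all i; r_j(i) = r_{j-1}(i) + r_j(i-j). Rows j = 2..13: ≤2: 1 1 2 2 3 3 4 4 5 5 6 6 7 7 8 8 9 9 10; ≤3: 1 1 2 3 4 5 7 8 10 12 14 16 19 21 24 27 30 33 37; ≤4: 1 1 2 3 5 6 9 11 15 18 23 27 34 39 47 54 64 72 84; ≤5: 1 1 2 3 5 7 10 13 18 23 30 37 47 57 70 84 101 119 141; ≤6: 1 1 2 3 5 7 11 14 20 26 35 44 58 71 90 110 136 163 199; ≤7: 1 1 2 3 5 7 11 15 21 28 38 49 65 82 105 131 164 201 248; ≤8: 1 1 2 3 5 7 11 15 22 29 40 52 70 89 116 146 186 230 288; ≤9: 1 1 2 3 5 7 11 15 22 30 41 54 73 94 123 157 201 252 318; ≤10: 1 1 2 3 5 7 11 15 22 30 42 55 75 97 128 164 212 267 340; ≤11: 1 1 2 3 5 7 11 15 22 30 42 56 76 99 131 169 219 278 355; ≤12: 1 1 2 3 5 7 11 15 22 30 42 56 77 100 133 172 224 285 366; ≤13: 1 1 2 3 5 7 11 15 22 30 42 56 77 101 134 174 227 290 373. r_13(18) = 373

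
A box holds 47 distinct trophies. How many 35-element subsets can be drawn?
C(47,35) = 47!/(35!×12!) = 52251400851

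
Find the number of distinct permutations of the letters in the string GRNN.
4! / (2! × 1! × 1!) = 12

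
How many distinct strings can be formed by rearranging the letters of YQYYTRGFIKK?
11! / (1! × 1! × 1! × 1! × 3! × 2! × 1! × 1!) = 3326400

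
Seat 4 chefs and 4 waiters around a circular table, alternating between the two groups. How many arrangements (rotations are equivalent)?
Fix one of the chefs: (4-1)! ways for the remaining chefs, × 4! ways for the waiters = 6 × 24 = 144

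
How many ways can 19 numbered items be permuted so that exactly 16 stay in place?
Choose the 16 fixed points C(19,16) = 969, derange the rest: !3 = Σ_{j=0}^{3} (-1)^j·3!/j! = 6 - 6 + 3 - 1 = 2. Product = 969 × 2 = 1938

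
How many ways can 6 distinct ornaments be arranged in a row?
6! = 720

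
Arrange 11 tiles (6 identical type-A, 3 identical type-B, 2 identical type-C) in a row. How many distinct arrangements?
11! / (6! × 3! × 2!) = 4620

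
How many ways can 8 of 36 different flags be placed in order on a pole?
P(36,8) = 36!/(36-8)! = 1220096908800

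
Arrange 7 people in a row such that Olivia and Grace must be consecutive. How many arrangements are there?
Treat the 2 as one block: (7-2+1)! × 2! = 720 × 2 = 1440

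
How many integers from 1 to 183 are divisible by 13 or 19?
⌊183/13⌋ + ⌊183/19⌋ - ⌊183/247⌋ = 14 + 9 - 0 = 23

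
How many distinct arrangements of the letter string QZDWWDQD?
8! / (3! × 2! × 1! × 2!) = 1680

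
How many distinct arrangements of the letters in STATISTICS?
10! / (3! × 3! × 1! × 2! × 1!) = 50400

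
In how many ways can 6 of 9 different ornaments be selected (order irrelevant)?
C(9,6) = 9!/(6!×3!) = 84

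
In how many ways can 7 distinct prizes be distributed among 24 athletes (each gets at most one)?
P(24,7) = 24!/(24-7)! = 1744364160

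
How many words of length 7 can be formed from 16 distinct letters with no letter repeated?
P(16,7) = 16!/(16-7)! = 57657600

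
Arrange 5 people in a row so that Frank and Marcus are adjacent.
Treat as block: (5-1)! × 2! = 24 × 2 = 48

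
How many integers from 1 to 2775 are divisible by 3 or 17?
⌊2775/3⌋ + ⌊2775/17⌋ - ⌊2775/51⌋ = 925 + 163 - 54 = 1034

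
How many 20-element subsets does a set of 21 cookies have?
C(21,20) = 21!/(20!×1!) = 21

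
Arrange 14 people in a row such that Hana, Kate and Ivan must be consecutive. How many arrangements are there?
Treat the 3 as one block: (14-3+1)! × 3! = 479001600 × 6 = 2874009600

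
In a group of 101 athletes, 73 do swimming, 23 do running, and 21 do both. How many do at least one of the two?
|A∪B| = |A| + |B| - |A∩B| = 73 + 23 - 21 = 75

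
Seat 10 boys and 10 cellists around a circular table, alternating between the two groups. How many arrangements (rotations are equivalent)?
Fix one of the boys: (10-1)! ways for the remaining boys, × 10! ways for the cellists = 362880 × 3628800 = 1316818944000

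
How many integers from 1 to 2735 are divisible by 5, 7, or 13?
⌊2735/5⌋+⌊2735/7⌋+⌊2735/13⌋ - ⌊2735/35⌋-⌊2735/65⌋-⌊2735/91⌋ + ⌊2735/455⌋ = 547+390+210 - 78-42-30 + 6 = 1003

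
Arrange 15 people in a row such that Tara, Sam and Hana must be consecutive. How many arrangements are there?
Treat the 3 as one block: (15-3+1)! × 3! = 6227020800 × 6 = 37362124800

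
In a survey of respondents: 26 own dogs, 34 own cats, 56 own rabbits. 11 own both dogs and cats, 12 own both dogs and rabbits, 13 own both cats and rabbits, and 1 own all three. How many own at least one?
|A∪B∪C| = 26+34+56-11-12-13+1 = 81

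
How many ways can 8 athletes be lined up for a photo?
8! = 40320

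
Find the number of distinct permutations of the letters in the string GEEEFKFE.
8! / (1! × 4! × 2! × 1!) = 840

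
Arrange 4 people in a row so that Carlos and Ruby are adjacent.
Treat as block: (4-1)! × 2! = 6 × 2 = 12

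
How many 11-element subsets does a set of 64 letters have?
C(64,11) = 64!/(11!×53!) = 743595781824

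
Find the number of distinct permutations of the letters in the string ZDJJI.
5! / (1! × 2! × 1! × 1!) = 60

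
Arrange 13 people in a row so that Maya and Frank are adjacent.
Treat as block: (13-1)! × 2! = 479001600 × 2 = 958003200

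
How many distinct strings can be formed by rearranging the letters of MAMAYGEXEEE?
11! / (1! × 1! × 4! × 1! × 2! × 2!) = 415800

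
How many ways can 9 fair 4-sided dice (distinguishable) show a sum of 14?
Coefficient of x^14 in (x + x² + ... + x^4)^9. By inclusion-exclusion on dice exceeding 4: Σ_j (-1)^j C(9,j)·C(14-1-4j, 8) = C(9,0)·C(13,8) - C(9,1)·C(9,8) = 1·1287 - 9·9 = 1206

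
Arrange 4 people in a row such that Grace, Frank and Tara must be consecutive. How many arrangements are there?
Treat the 3 as one block: (4-3+1)! × 3! = 2 × 6 = 12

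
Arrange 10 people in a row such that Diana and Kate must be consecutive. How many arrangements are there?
Treat the 2 as one block: (10-2+1)! × 2! = 362880 × 2 = 725760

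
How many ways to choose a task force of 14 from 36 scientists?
C(36,14) = 36!/(14!×22!) = 3796297200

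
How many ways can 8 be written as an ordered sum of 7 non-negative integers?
C(8+7-1, 7-1) = C(14, 6) = 3003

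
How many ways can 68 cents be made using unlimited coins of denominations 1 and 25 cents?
Coefficient of x^68 in 1/(1-x^1) · 1/(1-x^25). Use j coins of 25 for j = 0..⌊68/25⌋ = 2, the rest in 1s: 2 + 1 = 3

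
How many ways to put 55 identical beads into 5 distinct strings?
C(55+5-1, 5-1) = C(59, 4) = 455126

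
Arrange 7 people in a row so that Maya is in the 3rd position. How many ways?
Fix one position: (7-1)! = 720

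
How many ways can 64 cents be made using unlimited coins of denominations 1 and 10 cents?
Coefficient of x^64 in 1/(1-x^1) · 1/(1-x^10). Use j coins of 10 for j = 0..⌊64/10⌋ = 6, the rest in 1s: 6 + 1 = 7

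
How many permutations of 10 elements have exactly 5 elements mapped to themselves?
Choose the 5 fixed points C(10,5) = 252, derange the rest: !5 = Σ_{j=0}^{5} (-1)^j·5!/j! = 120 - 120 + 60 - 20 + 5 - 1 = 44. Product = 252 × 44 = 11088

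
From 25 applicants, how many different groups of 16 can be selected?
C(25,16) = 25!/(16!×9!) = 2042975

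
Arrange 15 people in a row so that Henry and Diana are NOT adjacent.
Total - adjacent = 15! - (15-1)!×2 = 1307674368000 - 174356582400 = 1133317785600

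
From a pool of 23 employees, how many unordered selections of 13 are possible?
C(23,13) = 23!/(13!×10!) = 1144066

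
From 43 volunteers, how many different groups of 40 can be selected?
C(43,40) = 43!/(40!×3!) = 12341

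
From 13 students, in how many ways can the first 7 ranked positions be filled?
P(13,7) = 13!/(13-7)! = 8648640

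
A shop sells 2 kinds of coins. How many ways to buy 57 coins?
C(57+2-1, 2-1) = C(58, 1) = 58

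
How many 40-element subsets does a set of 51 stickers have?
C(51,40) = 51!/(40!×11!) = 47626016970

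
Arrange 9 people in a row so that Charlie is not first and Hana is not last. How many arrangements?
By inclusion-exclusion: 9! - 2×(9-1)! + (9-2)! = 362880 - 80640 + 5040 = 287280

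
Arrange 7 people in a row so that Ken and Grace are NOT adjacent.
Total - adjacent = 7! - (7-1)!×2 = 5040 - 1440 = 3600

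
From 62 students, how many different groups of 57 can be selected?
C(62,57) = 62!/(57!×5!) = 6471002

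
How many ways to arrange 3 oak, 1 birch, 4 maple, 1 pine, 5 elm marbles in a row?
14! / (3! × 1! × 4! × 1! × 5!) = 5045040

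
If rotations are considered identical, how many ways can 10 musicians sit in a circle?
Circular: fix one position, arrange the rest. (10-1)! = 362880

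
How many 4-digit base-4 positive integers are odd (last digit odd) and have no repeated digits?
Last∈{1,3}. Last=0: 0. Last nonzero: 2×2×P(2,2) = 8. Total = 8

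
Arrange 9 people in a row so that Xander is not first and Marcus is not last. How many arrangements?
By inclusion-exclusion: 9! - 2×(9-1)! + (9-2)! = 362880 - 80640 + 5040 = 287280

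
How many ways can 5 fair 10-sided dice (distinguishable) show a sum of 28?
Coefficient of x^28 in (x + x² + ... + x^10)^5. By inclusion-exclusion on dice exceeding 10: Σ_j (-1)^j C(5,j)·C(28-1-10j, 4) = C(5,0)·C(27,4) - C(5,1)·C(17,4) + C(5,2)·C(7,4) = 1·17550 - 5·2380 + 10·35 = 6000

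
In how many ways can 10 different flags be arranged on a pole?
10! = 3628800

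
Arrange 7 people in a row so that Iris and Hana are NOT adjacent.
Total - adjacent = 7! - (7-1)!×2 = 5040 - 1440 = 3600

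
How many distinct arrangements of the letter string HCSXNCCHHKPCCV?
14! / (1! × 1! × 1! × 1! × 5! × 1! × 3! × 1!) = 121080960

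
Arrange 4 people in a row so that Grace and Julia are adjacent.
Treat as block: (4-1)! × 2! = 6 × 2 = 12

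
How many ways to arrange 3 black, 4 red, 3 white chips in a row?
10! / (3! × 4! × 3!) = 4200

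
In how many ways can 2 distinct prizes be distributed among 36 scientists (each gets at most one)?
P(36,2) = 36!/(36-2)! = 1260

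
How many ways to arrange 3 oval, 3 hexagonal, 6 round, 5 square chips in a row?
17! / (3! × 3! × 6! × 5!) = 114354240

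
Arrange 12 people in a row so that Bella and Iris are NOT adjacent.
Total - adjacent = 12! - (12-1)!×2 = 479001600 - 79833600 = 399168000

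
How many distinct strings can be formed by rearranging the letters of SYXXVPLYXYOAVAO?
15! / (3! × 1! × 2! × 3! × 2! × 2! × 1! × 1!) = 4540536000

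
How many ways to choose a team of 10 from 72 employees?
C(72,10) = 72!/(10!×62!) = 536211932256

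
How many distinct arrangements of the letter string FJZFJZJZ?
8! / (3! × 2! × 3!) = 560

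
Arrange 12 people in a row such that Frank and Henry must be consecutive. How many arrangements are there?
Treat the 2 as one block: (12-2+1)! × 2! = 39916800 × 2 = 79833600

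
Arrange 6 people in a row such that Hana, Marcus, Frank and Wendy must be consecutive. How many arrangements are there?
Treat the 4 as one block: (6-4+1)! × 4! = 6 × 24 = 144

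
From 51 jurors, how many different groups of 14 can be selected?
C(51,14) = 51!/(14!×37!) = 1292706174900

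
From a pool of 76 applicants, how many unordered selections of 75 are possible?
C(76,75) = 76!/(75!×1!) = 76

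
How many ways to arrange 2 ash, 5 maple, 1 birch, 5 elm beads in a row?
13! / (2! × 5! × 1! × 5!) = 216216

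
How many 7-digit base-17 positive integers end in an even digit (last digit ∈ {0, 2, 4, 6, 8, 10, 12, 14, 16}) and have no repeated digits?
Last∈{0,2,4,6,8,10,12,14,16}. Last=0: 5765760. Last nonzero: 8×15×P(15,5) = 43243200. Total = 49008960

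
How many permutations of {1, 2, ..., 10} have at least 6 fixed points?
Exactly j fixed points: C(10,j)·!(10-j); sum over j ≥ 6 (derangement numbers via !m = (m-1)·(!(m-1) + !(m-2)): !0..!4 = 1, 0, 1, 2, 9). Σ_{j=6}^{10} C(10,j)·!(10-j) = C(10,6)·!4 + C(10,7)·!3 + C(10,8)·!2 + C(10,9)·!1 + C(10,10)·!0 = 210·9 + 120·2 + 45·1 + 10·0 + 1·1 = 2176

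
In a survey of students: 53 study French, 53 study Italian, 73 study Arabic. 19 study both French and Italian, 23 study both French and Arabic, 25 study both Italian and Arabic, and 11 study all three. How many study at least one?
|A∪B∪C| = 53+53+73-19-23-25+11 = 123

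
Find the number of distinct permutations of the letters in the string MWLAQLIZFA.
10! / (2! × 1! × 1! × 2! × 1! × 1! × 1! × 1!) = 907200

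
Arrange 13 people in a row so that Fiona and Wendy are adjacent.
Treat as block: (13-1)! × 2! = 479001600 × 2 = 958003200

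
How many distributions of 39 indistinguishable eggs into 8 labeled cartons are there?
C(39+8-1, 8-1) = C(46, 7) = 53524680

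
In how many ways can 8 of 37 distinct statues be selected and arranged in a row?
P(37,8) = 37!/(37-8)! = 1556675366400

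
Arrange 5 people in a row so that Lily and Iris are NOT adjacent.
Total - adjacent = 5! - (5-1)!×2 = 120 - 48 = 72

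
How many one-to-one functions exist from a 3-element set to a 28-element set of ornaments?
P(28,3) = 28!/(28-3)! = 19656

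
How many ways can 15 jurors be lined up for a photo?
15! = 1307674368000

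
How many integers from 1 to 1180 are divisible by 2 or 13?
⌊1180/2⌋ + ⌊1180/13⌋ - ⌊1180/26⌋ = 590 + 90 - 45 = 635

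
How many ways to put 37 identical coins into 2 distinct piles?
C(37+2-1, 2-1) = C(38, 1) = 38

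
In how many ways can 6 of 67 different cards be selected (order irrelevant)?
C(67,6) = 67!/(6!×61!) = 99795696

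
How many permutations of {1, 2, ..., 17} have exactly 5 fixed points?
Choose the 5 fixed points C(17,5) = 6188, derange the rest: !12 = Σ_{j=0}^{12} (-1)^j·12!/j! = 479001600 - 479001600 + 239500800 - 79833600 + 19958400 - 3991680 + 665280 - 95040 + 11880 - 1320 + 132 - 12 + 1 = 176214841. Product = 6188 × 176214841 = 1090417436108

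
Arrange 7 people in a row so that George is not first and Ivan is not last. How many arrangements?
By inclusion-exclusion: 7! - 2×(7-1)! + (7-2)! = 5040 - 1440 + 120 = 3720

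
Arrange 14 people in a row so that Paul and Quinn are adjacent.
Treat as block: (14-1)! × 2! = 6227020800 × 2 = 12454041600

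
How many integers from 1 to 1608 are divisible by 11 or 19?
⌊1608/11⌋ + ⌊1608/19⌋ - ⌊1608/209⌋ = 146 + 84 - 7 = 223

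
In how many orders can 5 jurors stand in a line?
5! = 120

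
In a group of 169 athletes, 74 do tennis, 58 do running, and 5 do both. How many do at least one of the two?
|A∪B| = |A| + |B| - |A∩B| = 74 + 58 - 5 = 127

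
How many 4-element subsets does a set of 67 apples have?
C(67,4) = 67!/(4!×63!) = 766480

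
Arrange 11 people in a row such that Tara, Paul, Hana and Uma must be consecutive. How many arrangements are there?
Treat the 4 as one block: (11-4+1)! × 4! = 40320 × 24 = 967680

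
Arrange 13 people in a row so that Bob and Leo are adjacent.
Treat as block: (13-1)! × 2! = 479001600 × 2 = 958003200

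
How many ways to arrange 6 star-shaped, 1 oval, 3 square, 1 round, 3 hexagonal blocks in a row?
14! / (6! × 1! × 3! × 1! × 3!) = 3363360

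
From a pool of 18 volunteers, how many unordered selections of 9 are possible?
C(18,9) = 18!/(9!×9!) = 48620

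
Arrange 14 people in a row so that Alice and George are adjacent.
Treat as block: (14-1)! × 2! = 6227020800 × 2 = 12454041600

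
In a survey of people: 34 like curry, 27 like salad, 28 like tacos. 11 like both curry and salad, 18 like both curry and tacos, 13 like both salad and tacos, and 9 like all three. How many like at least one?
|A∪B∪C| = 34+27+28-11-18-13+9 = 56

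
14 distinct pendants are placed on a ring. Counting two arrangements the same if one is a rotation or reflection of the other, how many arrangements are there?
(14-1)!/2 = 6227020800/2 = 3113510400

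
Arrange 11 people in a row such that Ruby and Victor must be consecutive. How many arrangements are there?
Treat the 2 as one block: (11-2+1)! × 2! = 3628800 × 2 = 7257600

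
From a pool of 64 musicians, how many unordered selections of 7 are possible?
C(64,7) = 64!/(7!×57!) = 621216192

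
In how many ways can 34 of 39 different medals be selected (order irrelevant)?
C(39,34) = 39!/(34!×5!) = 575757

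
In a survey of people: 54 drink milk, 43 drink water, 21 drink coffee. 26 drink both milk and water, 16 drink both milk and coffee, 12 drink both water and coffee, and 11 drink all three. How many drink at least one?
|A∪B∪C| = 54+43+21-26-16-12+11 = 75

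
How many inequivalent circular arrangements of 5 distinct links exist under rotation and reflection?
(5-1)!/2 = 24/2 = 12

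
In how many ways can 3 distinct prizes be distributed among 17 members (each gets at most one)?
P(17,3) = 17!/(17-3)! = 4080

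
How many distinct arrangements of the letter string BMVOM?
5! / (1! × 1! × 1! × 2!) = 60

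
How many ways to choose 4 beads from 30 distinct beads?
C(30,4) = 30!/(4!×26!) = 27405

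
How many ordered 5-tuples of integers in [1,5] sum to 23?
Coefficient of x^23 in (x + x² + ... + x^5)^5. By inclusion-exclusion on dice exceeding 5: Σ_j (-1)^j C(5,j)·C(23-1-5j, 4) = C(5,0)·C(22,4) - C(5,1)·C(17,4) + C(5,2)·C(12,4) - C(5,3)·C(7,4) = 1·7315 - 5·2380 + 10·495 - 10·35 = 15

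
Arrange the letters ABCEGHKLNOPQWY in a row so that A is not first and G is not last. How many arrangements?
By inclusion-exclusion: 14! - 2×(14-1)! + (14-2)! = 87178291200 - 12454041600 + 479001600 = 75203251200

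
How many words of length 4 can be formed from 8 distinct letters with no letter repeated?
P(8,4) = 8!/(8-4)! = 1680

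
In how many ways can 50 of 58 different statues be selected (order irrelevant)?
C(58,50) = 58!/(50!×8!) = 1916797311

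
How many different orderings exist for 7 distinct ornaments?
7! = 5040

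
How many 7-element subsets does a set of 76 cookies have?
C(76,7) = 76!/(7!×69!) = 2186189400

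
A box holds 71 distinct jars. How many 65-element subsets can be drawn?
C(71,65) = 71!/(65!×6!) = 143218999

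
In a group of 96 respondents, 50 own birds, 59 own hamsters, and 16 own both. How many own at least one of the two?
|A∪B| = |A| + |B| - |A∩B| = 50 + 59 - 16 = 93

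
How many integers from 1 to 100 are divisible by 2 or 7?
⌊100/2⌋ + ⌊100/7⌋ - ⌊100/14⌋ = 50 + 14 - 7 = 57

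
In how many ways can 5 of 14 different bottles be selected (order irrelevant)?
C(14,5) = 14!/(5!×9!) = 2002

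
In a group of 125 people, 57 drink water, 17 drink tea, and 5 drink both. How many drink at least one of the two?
|A∪B| = |A| + |B| - |A∩B| = 57 + 17 - 5 = 69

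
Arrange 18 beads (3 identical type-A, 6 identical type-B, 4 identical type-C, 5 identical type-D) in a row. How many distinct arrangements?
18! / (3! × 6! × 4! × 5!) = 514594080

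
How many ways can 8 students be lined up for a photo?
8! = 40320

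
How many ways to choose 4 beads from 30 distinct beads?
C(30,4) = 30!/(4!×26!) = 27405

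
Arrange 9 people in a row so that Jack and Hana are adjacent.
Treat as block: (9-1)! × 2! = 40320 × 2 = 80640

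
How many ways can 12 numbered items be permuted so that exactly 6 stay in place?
Choose the 6 fixed points C(12,6) = 924, derange the rest: !6 = Σ_{j=0}^{6} (-1)^j·6!/j! = 720 - 720 + 360 - 120 + 30 - 6 + 1 = 265. Product = 924 × 265 = 244860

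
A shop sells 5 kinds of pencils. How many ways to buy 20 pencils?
C(20+5-1, 5-1) = C(24, 4) = 10626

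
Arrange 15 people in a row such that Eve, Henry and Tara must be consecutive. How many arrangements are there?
Treat the 3 as one block: (15-3+1)! × 3! = 6227020800 × 6 = 37362124800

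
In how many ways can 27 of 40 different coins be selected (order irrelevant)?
C(40,27) = 40!/(27!×13!) = 12033222880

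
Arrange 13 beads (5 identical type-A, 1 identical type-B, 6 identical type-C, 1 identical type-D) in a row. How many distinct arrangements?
13! / (5! × 1! × 6! × 1!) = 72072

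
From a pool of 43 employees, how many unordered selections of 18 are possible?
C(43,18) = 43!/(18!×25!) = 608359048206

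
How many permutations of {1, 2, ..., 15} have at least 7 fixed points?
Exactly j fixed points: C(15,j)·!(15-j); sum over j ≥ 7 (derangement numbers via !m = (m-1)·(!(m-1) + !(m-2)): !0..!8 = 1, 0, 1, 2, 9, 44, 265, 1854, 14833). Σ_{j=7}^{15} C(15,j)·!(15-j) = C(15,7)·!8 + C(15,8)·!7 + C(15,9)·!6 + C(15,10)·!5 + C(15,11)·!4 + C(15,12)·!3 + C(15,13)·!2 + C(15,14)·!1 + C(15,15)·!0 = 6435·14833 + 6435·1854 + 5005·265 + 3003·44 + 1365·9 + 455·2 + 105·1 + 15·0 + 1·1 = 108852603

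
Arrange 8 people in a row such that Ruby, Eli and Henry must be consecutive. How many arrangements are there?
Treat the 3 as one block: (8-3+1)! × 3! = 720 × 6 = 4320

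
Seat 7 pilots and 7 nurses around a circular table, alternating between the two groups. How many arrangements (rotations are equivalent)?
Fix one of the pilots: (7-1)! ways for the remaining pilots, × 7! ways for the nurses = 720 × 5040 = 3628800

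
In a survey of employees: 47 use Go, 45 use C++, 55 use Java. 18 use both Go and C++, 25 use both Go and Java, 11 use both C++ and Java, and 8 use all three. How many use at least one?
|A∪B∪C| = 47+45+55-18-25-11+8 = 101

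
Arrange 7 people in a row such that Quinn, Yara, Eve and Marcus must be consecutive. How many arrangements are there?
Treat the 4 as one block: (7-4+1)! × 4! = 24 × 24 = 576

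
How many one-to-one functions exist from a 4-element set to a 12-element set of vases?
P(12,4) = 12!/(12-4)! = 11880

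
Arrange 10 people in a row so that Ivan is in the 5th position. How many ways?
Fix one position: (10-1)! = 362880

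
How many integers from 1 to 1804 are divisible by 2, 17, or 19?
⌊1804/2⌋+⌊1804/17⌋+⌊1804/19⌋ - ⌊1804/34⌋-⌊1804/38⌋-⌊1804/323⌋ + ⌊1804/646⌋ = 902+106+94 - 53-47-5 + 2 = 999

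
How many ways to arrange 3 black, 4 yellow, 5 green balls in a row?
12! / (3! × 4! × 5!) = 27720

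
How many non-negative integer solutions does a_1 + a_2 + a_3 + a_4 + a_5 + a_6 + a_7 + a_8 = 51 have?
C(51+8-1, 8-1) = C(58, 7) = 300674088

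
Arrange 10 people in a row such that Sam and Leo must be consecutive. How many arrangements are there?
Treat the 2 as one block: (10-2+1)! × 2! = 362880 × 2 = 725760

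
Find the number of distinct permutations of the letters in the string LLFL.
4! / (1! × 3!) = 4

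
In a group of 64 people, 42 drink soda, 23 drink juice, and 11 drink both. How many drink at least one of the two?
|A∪B| = |A| + |B| - |A∩B| = 42 + 23 - 11 = 54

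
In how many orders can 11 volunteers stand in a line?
11! = 39916800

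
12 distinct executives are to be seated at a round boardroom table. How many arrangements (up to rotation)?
Circular: fix one position, arrange the rest. (12-1)! = 39916800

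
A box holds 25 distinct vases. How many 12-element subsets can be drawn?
C(25,12) = 25!/(12!×13!) = 5200300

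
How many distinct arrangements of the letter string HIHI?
4! / (2! × 2!) = 6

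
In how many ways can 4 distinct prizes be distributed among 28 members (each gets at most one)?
P(28,4) = 28!/(28-4)! = 491400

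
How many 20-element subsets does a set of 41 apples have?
C(41,20) = 41!/(20!×21!) = 269128937220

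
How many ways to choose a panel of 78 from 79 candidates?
C(79,78) = 79!/(78!×1!) = 79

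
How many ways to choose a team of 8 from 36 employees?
C(36,8) = 36!/(8!×28!) = 30260340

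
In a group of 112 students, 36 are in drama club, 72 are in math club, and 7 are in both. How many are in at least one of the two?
|A∪B| = |A| + |B| - |A∩B| = 36 + 72 - 7 = 101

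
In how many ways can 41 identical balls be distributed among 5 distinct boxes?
C(41+5-1, 5-1) = C(45, 4) = 148995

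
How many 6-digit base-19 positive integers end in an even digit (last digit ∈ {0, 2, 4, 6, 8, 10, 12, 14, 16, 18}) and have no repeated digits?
Last∈{0,2,4,6,8,10,12,14,16,18}. Last=0: 1028160. Last nonzero: 9×17×P(17,4) = 8739360. Total = 9767520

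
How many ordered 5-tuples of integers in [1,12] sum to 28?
Coefficient of x^28 in (x + x² + ... + x^12)^5. By inclusion-exclusion on dice exceeding 12: Σ_j (-1)^j C(5,j)·C(28-1-12j, 4) = C(5,0)·C(27,4) - C(5,1)·C(15,4) = 1·17550 - 5·1365 = 10725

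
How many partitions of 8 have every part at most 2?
Let r_j(i) = number of partitions of i into parts ≤ j, for i = 0..8. r_1(i) = 1 for all i; r_j(i) = r_{j-1}(i) + r_j(i-j). Rows j = 2..2: ≤2: 1 1 2 2 3 3 4 4 5. r_2(8) = 5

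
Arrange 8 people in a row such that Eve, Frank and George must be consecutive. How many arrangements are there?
Treat the 3 as one block: (8-3+1)! × 3! = 720 × 6 = 4320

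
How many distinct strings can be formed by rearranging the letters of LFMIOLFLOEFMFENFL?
17! / (2! × 5! × 1! × 4! × 1! × 2! × 2!) = 15437822400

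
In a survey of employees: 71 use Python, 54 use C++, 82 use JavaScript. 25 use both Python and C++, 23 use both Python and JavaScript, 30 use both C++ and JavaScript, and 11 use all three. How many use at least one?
|A∪B∪C| = 71+54+82-25-23-30+11 = 140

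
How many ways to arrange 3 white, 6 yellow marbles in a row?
9! / (3! × 6!) = 84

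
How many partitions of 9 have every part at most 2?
Let r_j(i) = number of partitions of i into parts ≤ j, for i = 0..9. r_1(i) = 1 for all i; r_j(i) = r_{j-1}(i) + r_j(i-j). Rows j = 2..2: ≤2: 1 1 2 2 3 3 4 4 5 5. r_2(9) = 5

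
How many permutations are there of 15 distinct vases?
15! = 1307674368000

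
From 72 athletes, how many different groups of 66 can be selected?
C(72,66) = 72!/(66!×6!) = 156238908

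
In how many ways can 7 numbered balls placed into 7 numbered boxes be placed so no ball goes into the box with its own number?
!7 = Σ_{j=0}^{7} (-1)^j·7!/j! = 5040 - 5040 + 2520 - 840 + 210 - 42 + 7 - 1 = 1854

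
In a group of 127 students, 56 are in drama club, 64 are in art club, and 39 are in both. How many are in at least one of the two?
|A∪B| = |A| + |B| - |A∩B| = 56 + 64 - 39 = 81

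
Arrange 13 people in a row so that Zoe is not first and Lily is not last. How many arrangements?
By inclusion-exclusion: 13! - 2×(13-1)! + (13-2)! = 6227020800 - 958003200 + 39916800 = 5308934400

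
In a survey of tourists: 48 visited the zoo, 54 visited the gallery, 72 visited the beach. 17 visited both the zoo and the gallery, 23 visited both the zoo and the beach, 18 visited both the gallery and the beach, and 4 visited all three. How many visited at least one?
|A∪B∪C| = 48+54+72-17-23-18+4 = 120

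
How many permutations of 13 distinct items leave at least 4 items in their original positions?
Exactly j fixed points: C(13,j)·!(13-j); sum over j ≥ 4 (derangement numbers via !m = (m-1)·(!(m-1) + !(m-2)): !0..!9 = 1, 0, 1, 2, 9, 44, 265, 1854, 14833, 133496). Σ_{j=4}^{13} C(13,j)·!(13-j) = C(13,4)·!9 + C(13,5)·!8 + C(13,6)·!7 + C(13,7)·!6 + C(13,8)·!5 + C(13,9)·!4 + C(13,10)·!3 + C(13,11)·!2 + C(13,12)·!1 + C(13,13)·!0 = 715·133496 + 1287·14833 + 1716·1854 + 1716·265 + 1287·44 + 715·9 + 286·2 + 78·1 + 13·0 + 1·1 = 118239629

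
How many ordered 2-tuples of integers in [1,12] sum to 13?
Coefficient of x^13 in (x + x² + ... + x^12)^2. By inclusion-exclusion on dice exceeding 12: Σ_j (-1)^j C(2,j)·C(13-1-12j, 1) = C(2,0)·C(12,1) = 1·12 = 12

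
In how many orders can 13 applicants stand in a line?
13! = 6227020800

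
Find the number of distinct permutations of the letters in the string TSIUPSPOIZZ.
11! / (2! × 1! × 2! × 1! × 2! × 1! × 2!) = 2494800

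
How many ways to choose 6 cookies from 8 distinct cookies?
C(8,6) = 8!/(6!×2!) = 28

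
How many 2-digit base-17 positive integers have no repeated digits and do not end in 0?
Last digit: 16 nonzero choices. First digit: 15 (nonzero, ≠last). Middle 0: P(15,0) = 1. Total = 240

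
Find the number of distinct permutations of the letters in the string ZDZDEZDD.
8! / (4! × 1! × 3!) = 280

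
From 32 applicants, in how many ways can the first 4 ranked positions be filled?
P(32,4) = 32!/(32-4)! = 863040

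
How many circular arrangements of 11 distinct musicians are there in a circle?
Circular: fix one position, arrange the rest. (11-1)! = 3628800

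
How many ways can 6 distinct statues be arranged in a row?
6! = 720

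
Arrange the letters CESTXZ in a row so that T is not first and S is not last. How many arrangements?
By inclusion-exclusion: 6! - 2×(6-1)! + (6-2)! = 720 - 240 + 24 = 504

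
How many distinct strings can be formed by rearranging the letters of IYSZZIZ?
7! / (1! × 1! × 3! × 2!) = 420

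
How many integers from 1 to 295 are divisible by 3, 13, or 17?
⌊295/3⌋+⌊295/13⌋+⌊295/17⌋ - ⌊295/39⌋-⌊295/51⌋-⌊295/221⌋ + ⌊295/663⌋ = 98+22+17 - 7-5-1 + 0 = 124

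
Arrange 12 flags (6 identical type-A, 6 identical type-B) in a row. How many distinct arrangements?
12! / (6! × 6!) = 924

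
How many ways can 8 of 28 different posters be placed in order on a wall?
P(28,8) = 28!/(28-8)! = 125318793600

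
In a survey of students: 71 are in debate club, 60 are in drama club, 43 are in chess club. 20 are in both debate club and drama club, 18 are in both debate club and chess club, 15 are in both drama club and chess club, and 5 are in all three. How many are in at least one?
|A∪B∪C| = 71+60+43-20-18-15+5 = 126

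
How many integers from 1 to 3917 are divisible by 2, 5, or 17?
⌊3917/2⌋+⌊3917/5⌋+⌊3917/17⌋ - ⌊3917/10⌋-⌊3917/34⌋-⌊3917/85⌋ + ⌊3917/170⌋ = 1958+783+230 - 391-115-46 + 23 = 2442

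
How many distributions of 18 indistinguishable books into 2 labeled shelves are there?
C(18+2-1, 2-1) = C(19, 1) = 19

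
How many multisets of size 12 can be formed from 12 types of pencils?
C(12+12-1, 12-1) = C(23, 11) = 1352078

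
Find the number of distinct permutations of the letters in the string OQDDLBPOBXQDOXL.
15! / (3! × 2! × 2! × 3! × 2! × 2! × 1!) = 2270268000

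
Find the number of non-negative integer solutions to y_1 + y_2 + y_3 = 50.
C(50+3-1, 3-1) = C(52, 2) = 1326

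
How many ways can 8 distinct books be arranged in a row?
8! = 40320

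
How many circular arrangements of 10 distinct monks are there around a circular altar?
Circular: fix one position, arrange the rest. (10-1)! = 362880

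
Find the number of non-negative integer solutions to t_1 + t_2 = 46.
C(46+2-1, 2-1) = C(47, 1) = 47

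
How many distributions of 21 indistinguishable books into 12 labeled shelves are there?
C(21+12-1, 12-1) = C(32, 11) = 129024480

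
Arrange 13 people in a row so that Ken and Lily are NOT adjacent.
Total - adjacent = 13! - (13-1)!×2 = 6227020800 - 958003200 = 5269017600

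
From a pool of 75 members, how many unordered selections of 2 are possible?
C(75,2) = 75!/(2!×73!) = 2775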